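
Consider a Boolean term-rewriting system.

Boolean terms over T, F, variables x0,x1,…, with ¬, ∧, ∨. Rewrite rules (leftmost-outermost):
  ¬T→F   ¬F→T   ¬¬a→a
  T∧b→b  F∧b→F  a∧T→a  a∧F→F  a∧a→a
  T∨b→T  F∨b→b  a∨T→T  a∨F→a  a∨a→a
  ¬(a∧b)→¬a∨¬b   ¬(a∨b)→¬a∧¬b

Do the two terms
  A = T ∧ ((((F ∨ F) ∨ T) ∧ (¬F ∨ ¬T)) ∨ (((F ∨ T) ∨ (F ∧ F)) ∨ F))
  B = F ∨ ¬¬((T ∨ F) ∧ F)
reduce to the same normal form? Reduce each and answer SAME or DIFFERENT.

Answer: DIFFERENT — A ⇓ T, B ⇓ F

Derivation:
Term A:
  start: T ∧ ((((F ∨ F) ∨ T) ∧ (¬F ∨ ¬T)) ∨ (((F ∨ T) ∨ (F ∧ F)) ∨ F))
  [1] (((F ∨ F) ∨ T) ∧ (¬F ∨ ¬T)) ∨ (((F ∨ T) ∨ (F ∧ F)) ∨ F)
  [2] (T ∧ (¬F ∨ ¬T)) ∨ (((F ∨ T) ∨ (F ∧ F)) ∨ F)
  [3] (¬F ∨ ¬T) ∨ (((F ∨ T) ∨ (F ∧ F)) ∨ F)
  [4] (T ∨ ¬T) ∨ (((F ∨ T) ∨ (F ∧ F)) ∨ F)
  [5] T ∨ (((F ∨ T) ∨ (F ∧ F)) ∨ F)
  [6] T

Term B:
  start: F ∨ ¬¬((T ∨ F) ∧ F)
  [1] ¬¬((T ∨ F) ∧ F)
  [2] (T ∨ F) ∧ F
  [3] F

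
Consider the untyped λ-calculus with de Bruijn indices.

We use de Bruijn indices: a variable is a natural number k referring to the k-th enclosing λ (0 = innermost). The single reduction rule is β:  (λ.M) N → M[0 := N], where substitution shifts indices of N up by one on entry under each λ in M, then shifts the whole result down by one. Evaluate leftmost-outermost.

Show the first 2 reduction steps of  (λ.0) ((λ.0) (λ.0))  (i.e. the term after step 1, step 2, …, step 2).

Answer: after 2 steps: λ.0

Working:
  start: (λ.0) ((λ.0) (λ.0))
  step 1: (λ.0) (λ.0)
  step 2: λ.0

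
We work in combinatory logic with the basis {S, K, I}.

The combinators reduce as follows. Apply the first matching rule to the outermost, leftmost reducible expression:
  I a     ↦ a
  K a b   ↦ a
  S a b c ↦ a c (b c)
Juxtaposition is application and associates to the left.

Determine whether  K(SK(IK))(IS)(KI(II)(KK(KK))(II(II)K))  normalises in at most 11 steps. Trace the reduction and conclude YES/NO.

Answer: YES — reaches normal form KK in 10 ≤ 11 steps

Working:
  start: K(SK(IK))(IS)(KI(II)(KK(KK))(II(II)K))
  →1  SK(IK)(KI(II)(KK(KK))(II(II)K))
  →2  K(KI(II)(KK(KK))(II(II)K))(IK(KI(II)(KK(KK))(II(II)K)))
  →3  KI(II)(KK(KK))(II(II)K)
  →4  I(KK(KK))(II(II)K)
  →5  KK(KK)(II(II)K)
  →6  K(II(II)K)
  →7  K(I(II)K)
  →8  K(IIK)
  →9  K(IK)
  →10  KK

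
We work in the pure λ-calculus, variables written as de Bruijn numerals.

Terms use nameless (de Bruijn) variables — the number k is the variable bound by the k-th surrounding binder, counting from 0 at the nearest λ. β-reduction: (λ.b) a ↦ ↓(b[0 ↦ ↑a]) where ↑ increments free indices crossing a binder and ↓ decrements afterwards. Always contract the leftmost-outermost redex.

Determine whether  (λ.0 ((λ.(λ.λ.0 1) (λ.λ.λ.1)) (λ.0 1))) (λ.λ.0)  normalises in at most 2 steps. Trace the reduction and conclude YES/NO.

  start: (λ.0 ((λ.(λ.λ.0 1) (λ.λ.λ.1)) (λ.0 1))) (λ.λ.0)
  →1  (λ.λ.0) ((λ.(λ.λ.0 1) (λ.λ.λ.1)) (λ.0 (λ.λ.0)))
  →2  λ.0

Answer: YES — reaches normal form λ.0 in 2 ≤ 2 steps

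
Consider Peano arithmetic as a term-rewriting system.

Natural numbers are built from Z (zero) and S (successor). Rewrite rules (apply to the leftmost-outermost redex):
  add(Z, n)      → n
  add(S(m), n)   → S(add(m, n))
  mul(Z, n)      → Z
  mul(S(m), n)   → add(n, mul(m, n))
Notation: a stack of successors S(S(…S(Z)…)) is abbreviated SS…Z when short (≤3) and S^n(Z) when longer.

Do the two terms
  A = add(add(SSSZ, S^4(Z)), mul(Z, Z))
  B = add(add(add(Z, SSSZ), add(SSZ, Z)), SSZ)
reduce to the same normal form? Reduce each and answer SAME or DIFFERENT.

Answer: SAME — A ⇓ S^7(Z), B ⇓ S^7(Z)

Working:
Term A:
  start: add(add(SSSZ, S^4(Z)), mul(Z, Z))
  →1  add(S(add(SSZ, S^4(Z))), mul(Z, Z))
  →2  S(add(add(SSZ, S^4(Z)), mul(Z, Z)))
  →3  S(add(S(add(SZ, S^4(Z))), mul(Z, Z)))
  →4  S(S(add(add(SZ, S^4(Z)), mul(Z, Z))))
  →5  S(S(add(S(add(Z, S^4(Z))), mul(Z, Z))))
  →6  S(S(S(add(add(Z, S^4(Z)), mul(Z, Z)))))
  →7  S(S(S(add(S^4(Z), mul(Z, Z)))))
  →8  S(S(S(S(add(SSSZ, mul(Z, Z))))))
  →9  S(S(S(S(S(add(SSZ, mul(Z, Z)))))))
  →10  S(S(S(S(S(S(add(SZ, mul(Z, Z))))))))
  →11  S(S(S(S(S(S(S(add(Z, mul(Z, Z)))))))))
  →12  S(S(S(S(S(S(S(mul(Z, Z))))))))
  →13  S^7(Z)

Term B:
  start: add(add(add(Z, SSSZ), add(SSZ, Z)), SSZ)
  →1  add(add(SSSZ, add(SSZ, Z)), SSZ)
  →2  add(S(add(SSZ, add(SSZ, Z))), SSZ)
  →3  S(add(add(SSZ, add(SSZ, Z)), SSZ))
  →4  S(add(S(add(SZ, add(SSZ, Z))), SSZ))
  →5  S(S(add(add(SZ, add(SSZ, Z)), SSZ)))
  →6  S(S(add(S(add(Z, add(SSZ, Z))), SSZ)))
  →7  S(S(S(add(add(Z, add(SSZ, Z)), SSZ))))
  →8  S(S(S(add(add(SSZ, Z), SSZ))))
  →9  S(S(S(add(S(add(SZ, Z)), SSZ))))
  →10  S(S(S(S(add(add(SZ, Z), SSZ)))))
  →11  S(S(S(S(add(S(add(Z, Z)), SSZ)))))
  →12  S(S(S(S(S(add(add(Z, Z), SSZ))))))
  →13  S(S(S(S(S(add(Z, SSZ))))))
  →14  S^7(Z)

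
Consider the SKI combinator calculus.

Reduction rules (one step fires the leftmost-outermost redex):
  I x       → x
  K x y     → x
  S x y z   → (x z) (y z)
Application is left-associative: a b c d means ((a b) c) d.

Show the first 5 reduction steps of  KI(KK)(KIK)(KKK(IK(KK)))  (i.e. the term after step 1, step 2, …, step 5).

Answer: after 5 steps: K(IK(KK))

Reduction:
  start: KI(KK)(KIK)(KKK(IK(KK)))
  step 1: I(KIK)(KKK(IK(KK)))
  step 2: KIK(KKK(IK(KK)))
  step 3: I(KKK(IK(KK)))
  step 4: KKK(IK(KK))
  step 5: K(IK(KK))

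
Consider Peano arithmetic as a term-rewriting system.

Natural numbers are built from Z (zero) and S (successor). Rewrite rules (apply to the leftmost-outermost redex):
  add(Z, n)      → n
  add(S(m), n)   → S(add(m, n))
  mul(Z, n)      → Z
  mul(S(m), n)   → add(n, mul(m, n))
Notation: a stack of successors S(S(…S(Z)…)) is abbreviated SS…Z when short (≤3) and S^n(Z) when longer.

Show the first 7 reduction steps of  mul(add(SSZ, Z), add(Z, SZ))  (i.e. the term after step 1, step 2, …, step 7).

Answer: after 7 steps: S(add(add(Z, SZ), mul(add(Z, Z), add(Z, SZ))))

Reduction:
  start: mul(add(SSZ, Z), add(Z, SZ))
  [1] mul(S(add(SZ, Z)), add(Z, SZ))
  [2] add(add(Z, SZ), mul(add(SZ, Z), add(Z, SZ)))
  [3] add(SZ, mul(add(SZ, Z), add(Z, SZ)))
  [4] S(add(Z, mul(add(SZ, Z), add(Z, SZ))))
  [5] S(mul(add(SZ, Z), add(Z, SZ)))
  [6] S(mul(S(add(Z, Z)), add(Z, SZ)))
  [7] S(add(add(Z, SZ), mul(add(Z, Z), add(Z, SZ))))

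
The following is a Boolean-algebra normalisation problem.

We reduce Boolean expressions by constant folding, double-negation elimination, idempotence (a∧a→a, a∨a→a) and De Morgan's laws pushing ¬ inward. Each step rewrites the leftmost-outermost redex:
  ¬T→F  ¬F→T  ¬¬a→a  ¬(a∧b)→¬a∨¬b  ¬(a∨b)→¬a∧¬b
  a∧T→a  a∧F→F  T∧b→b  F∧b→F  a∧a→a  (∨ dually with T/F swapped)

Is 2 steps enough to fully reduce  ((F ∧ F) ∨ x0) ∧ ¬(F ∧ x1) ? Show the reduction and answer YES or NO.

  start: ((F ∧ F) ∨ x0) ∧ ¬(F ∧ x1)
  [1] (F ∨ x0) ∧ ¬(F ∧ x1)
  [2] x0 ∧ ¬(F ∧ x1)

Answer: NO — after 2 steps the term is x0 ∧ ¬(F ∧ x1), not yet normal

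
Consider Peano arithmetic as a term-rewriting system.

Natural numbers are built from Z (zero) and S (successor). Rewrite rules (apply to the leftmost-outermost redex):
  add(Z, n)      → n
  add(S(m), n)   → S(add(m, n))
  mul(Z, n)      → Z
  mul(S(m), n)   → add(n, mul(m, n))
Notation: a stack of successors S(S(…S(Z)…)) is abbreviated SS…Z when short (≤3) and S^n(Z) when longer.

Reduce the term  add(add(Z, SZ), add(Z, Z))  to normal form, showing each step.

Answer: normal form = SZ  (in 4 steps)

Reduction:
  start: add(add(Z, SZ), add(Z, Z))
  step 1: add(SZ, add(Z, Z))
  step 2: S(add(Z, add(Z, Z)))
  step 3: S(add(Z, Z))
  step 4: SZ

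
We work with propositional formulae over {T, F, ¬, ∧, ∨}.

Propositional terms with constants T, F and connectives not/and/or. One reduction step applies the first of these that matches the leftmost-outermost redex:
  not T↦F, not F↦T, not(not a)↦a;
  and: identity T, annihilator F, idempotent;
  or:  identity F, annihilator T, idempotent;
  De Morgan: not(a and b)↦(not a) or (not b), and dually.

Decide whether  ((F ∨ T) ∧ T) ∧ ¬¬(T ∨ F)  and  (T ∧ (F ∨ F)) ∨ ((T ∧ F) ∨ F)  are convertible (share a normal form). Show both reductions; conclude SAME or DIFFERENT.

Answer: DIFFERENT — A ⇓ T, B ⇓ F

Derivation:
Term A:
  start: ((F ∨ T) ∧ T) ∧ ¬¬(T ∨ F)
  [1] (F ∨ T) ∧ ¬¬(T ∨ F)
  [2] T ∧ ¬¬(T ∨ F)
  [3] ¬¬(T ∨ F)
  [4] T ∨ F
  [5] T

Term B:
  start: (T ∧ (F ∨ F)) ∨ ((T ∧ F) ∨ F)
  [1] (F ∨ F) ∨ ((T ∧ F) ∨ F)
  [2] F ∨ ((T ∧ F) ∨ F)
  [3] (T ∧ F) ∨ F
  [4] T ∧ F
  [5] F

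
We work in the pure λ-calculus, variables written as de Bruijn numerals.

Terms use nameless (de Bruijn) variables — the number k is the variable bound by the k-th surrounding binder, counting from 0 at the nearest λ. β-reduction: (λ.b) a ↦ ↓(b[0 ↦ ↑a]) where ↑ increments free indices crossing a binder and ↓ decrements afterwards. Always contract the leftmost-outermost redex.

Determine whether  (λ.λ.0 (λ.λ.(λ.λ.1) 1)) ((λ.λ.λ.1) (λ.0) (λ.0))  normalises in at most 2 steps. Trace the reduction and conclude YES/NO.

Answer: YES — reaches normal form λ.0 (λ.λ.λ.2) in 2 ≤ 2 steps

Derivation:
  start: (λ.λ.0 (λ.λ.(λ.λ.1) 1)) ((λ.λ.λ.1) (λ.0) (λ.0))
  [1] λ.0 (λ.λ.(λ.λ.1) 1)
  [2] λ.0 (λ.λ.λ.2)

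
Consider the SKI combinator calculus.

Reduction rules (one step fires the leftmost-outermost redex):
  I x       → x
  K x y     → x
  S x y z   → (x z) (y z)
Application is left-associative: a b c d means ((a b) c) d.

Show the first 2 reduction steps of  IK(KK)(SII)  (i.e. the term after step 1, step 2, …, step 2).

  start: IK(KK)(SII)
  [1] K(KK)(SII)
  [2] KK

Answer: after 2 steps: KK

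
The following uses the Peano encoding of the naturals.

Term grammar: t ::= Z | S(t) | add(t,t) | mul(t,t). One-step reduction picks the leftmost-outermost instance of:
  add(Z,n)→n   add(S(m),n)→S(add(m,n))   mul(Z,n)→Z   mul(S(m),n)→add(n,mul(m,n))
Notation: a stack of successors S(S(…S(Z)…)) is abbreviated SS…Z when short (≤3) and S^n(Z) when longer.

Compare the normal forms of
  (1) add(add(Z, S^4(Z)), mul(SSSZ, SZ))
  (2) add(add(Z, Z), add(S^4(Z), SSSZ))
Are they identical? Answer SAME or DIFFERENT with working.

Term A:
  start: add(add(Z, S^4(Z)), mul(SSSZ, SZ))
  →1  add(S^4(Z), mul(SSSZ, SZ))
  →2  S(add(SSSZ, mul(SSSZ, SZ)))
  →3  S(S(add(SSZ, mul(SSSZ, SZ))))
  →4  S(S(S(add(SZ, mul(SSSZ, SZ)))))
  →5  S(S(S(S(add(Z, mul(SSSZ, SZ))))))
  →6  S(S(S(S(mul(SSSZ, SZ)))))
  →7  S(S(S(S(add(SZ, mul(SSZ, SZ))))))
  →8  S(S(S(S(S(add(Z, mul(SSZ, SZ)))))))
  →9  S(S(S(S(S(mul(SSZ, SZ))))))
  →10  S(S(S(S(S(add(SZ, mul(SZ, SZ)))))))
  →11  S(S(S(S(S(S(add(Z, mul(SZ, SZ))))))))
  →12  S(S(S(S(S(S(mul(SZ, SZ)))))))
  →13  S(S(S(S(S(S(add(SZ, mul(Z, SZ))))))))
  →14  S(S(S(S(S(S(S(add(Z, mul(Z, SZ)))))))))
  →15  S(S(S(S(S(S(S(mul(Z, SZ))))))))
  →16  S^7(Z)

Term B:
  start: add(add(Z, Z), add(S^4(Z), SSSZ))
  →1  add(Z, add(S^4(Z), SSSZ))
  →2  add(S^4(Z), SSSZ)
  →3  S(add(SSSZ, SSSZ))
  →4  S(S(add(SSZ, SSSZ)))
  →5  S(S(S(add(SZ, SSSZ))))
  →6  S(S(S(S(add(Z, SSSZ)))))
  →7  S^7(Z)

Answer: SAME — A ⇓ S^7(Z), B ⇓ S^7(Z)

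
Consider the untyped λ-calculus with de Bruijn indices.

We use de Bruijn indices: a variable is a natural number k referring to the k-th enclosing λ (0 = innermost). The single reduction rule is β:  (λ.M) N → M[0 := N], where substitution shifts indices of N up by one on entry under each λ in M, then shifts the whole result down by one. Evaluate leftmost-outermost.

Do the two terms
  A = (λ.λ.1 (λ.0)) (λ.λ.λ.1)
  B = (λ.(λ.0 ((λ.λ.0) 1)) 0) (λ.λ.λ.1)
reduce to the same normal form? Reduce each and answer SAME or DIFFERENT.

Answer: DIFFERENT — A ⇓ λ.λ.λ.1, B ⇓ λ.λ.1

Reduction:
Term A:
  start: (λ.λ.1 (λ.0)) (λ.λ.λ.1)
  step 1: λ.(λ.λ.λ.1) (λ.0)
  step 2: λ.λ.λ.1

Term B:
  start: (λ.(λ.0 ((λ.λ.0) 1)) 0) (λ.λ.λ.1)
  step 1: (λ.0 ((λ.λ.0) (λ.λ.λ.1))) (λ.λ.λ.1)
  step 2: (λ.λ.λ.1) ((λ.λ.0) (λ.λ.λ.1))
  step 3: λ.λ.1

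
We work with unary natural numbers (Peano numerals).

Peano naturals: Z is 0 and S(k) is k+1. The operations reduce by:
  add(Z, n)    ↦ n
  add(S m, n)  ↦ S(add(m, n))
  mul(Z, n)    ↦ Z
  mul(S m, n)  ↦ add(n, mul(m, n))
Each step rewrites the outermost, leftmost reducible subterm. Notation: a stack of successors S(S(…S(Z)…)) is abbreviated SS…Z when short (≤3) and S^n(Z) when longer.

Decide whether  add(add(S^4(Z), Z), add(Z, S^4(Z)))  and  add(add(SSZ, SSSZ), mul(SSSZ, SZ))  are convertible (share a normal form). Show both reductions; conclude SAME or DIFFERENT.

Answer: SAME — A ⇓ S^8(Z), B ⇓ S^8(Z)

Reduction:
Term A:
  start: add(add(S^4(Z), Z), add(Z, S^4(Z)))
  [1] add(S(add(SSSZ, Z)), add(Z, S^4(Z)))
  [2] S(add(add(SSSZ, Z), add(Z, S^4(Z))))
  [3] S(add(S(add(SSZ, Z)), add(Z, S^4(Z))))
  [4] S(S(add(add(SSZ, Z), add(Z, S^4(Z)))))
  [5] S(S(add(S(add(SZ, Z)), add(Z, S^4(Z)))))
  [6] S(S(S(add(add(SZ, Z), add(Z, S^4(Z))))))
  [7] S(S(S(add(S(add(Z, Z)), add(Z, S^4(Z))))))
  [8] S(S(S(S(add(add(Z, Z), add(Z, S^4(Z)))))))
  [9] S(S(S(S(add(Z, add(Z, S^4(Z)))))))
  [10] S(S(S(S(add(Z, S^4(Z))))))
  [11] S^8(Z)

Term B:
  start: add(add(SSZ, SSSZ), mul(SSSZ, SZ))
  [1] add(S(add(SZ, SSSZ)), mul(SSSZ, SZ))
  [2] S(add(add(SZ, SSSZ), mul(SSSZ, SZ)))
  [3] S(add(S(add(Z, SSSZ)), mul(SSSZ, SZ)))
  [4] S(S(add(add(Z, SSSZ), mul(SSSZ, SZ))))
  [5] S(S(add(SSSZ, mul(SSSZ, SZ))))
  [6] S(S(S(add(SSZ, mul(SSSZ, SZ)))))
  [7] S(S(S(S(add(SZ, mul(SSSZ, SZ))))))
  [8] S(S(S(S(S(add(Z, mul(SSSZ, SZ)))))))
  [9] S(S(S(S(S(mul(SSSZ, SZ))))))
  [10] S(S(S(S(S(add(SZ, mul(SSZ, SZ)))))))
  [11] S(S(S(S(S(S(add(Z, mul(SSZ, SZ))))))))
  [12] S(S(S(S(S(S(mul(SSZ, SZ)))))))
  [13] S(S(S(S(S(S(add(SZ, mul(SZ, SZ))))))))
  [14] S(S(S(S(S(S(S(add(Z, mul(SZ, SZ)))))))))
  [15] S(S(S(S(S(S(S(mul(SZ, SZ))))))))
  [16] S(S(S(S(S(S(S(add(SZ, mul(Z, SZ)))))))))
  [17] S(S(S(S(S(S(S(S(add(Z, mul(Z, SZ))))))))))
  [18] S(S(S(S(S(S(S(S(mul(Z, SZ)))))))))
  [19] S^8(Z)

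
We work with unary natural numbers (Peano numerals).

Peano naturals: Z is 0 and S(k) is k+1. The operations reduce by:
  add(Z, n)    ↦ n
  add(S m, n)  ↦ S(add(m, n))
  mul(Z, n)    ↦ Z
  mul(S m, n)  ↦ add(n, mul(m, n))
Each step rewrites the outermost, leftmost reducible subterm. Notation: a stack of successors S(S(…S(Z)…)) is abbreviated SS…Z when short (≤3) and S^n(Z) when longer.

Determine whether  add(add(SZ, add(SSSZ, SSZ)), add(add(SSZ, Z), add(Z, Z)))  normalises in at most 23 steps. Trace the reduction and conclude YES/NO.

  start: add(add(SZ, add(SSSZ, SSZ)), add(add(SSZ, Z), add(Z, Z)))
  [1] add(S(add(Z, add(SSSZ, SSZ))), add(add(SSZ, Z), add(Z, Z)))
  [2] S(add(add(Z, add(SSSZ, SSZ)), add(add(SSZ, Z), add(Z, Z))))
  [3] S(add(add(SSSZ, SSZ), add(add(SSZ, Z), add(Z, Z))))
  [4] S(add(S(add(SSZ, SSZ)), add(add(SSZ, Z), add(Z, Z))))
  [5] S(S(add(add(SSZ, SSZ), add(add(SSZ, Z), add(Z, Z)))))
  [6] S(S(add(S(add(SZ, SSZ)), add(add(SSZ, Z), add(Z, Z)))))
  [7] S(S(S(add(add(SZ, SSZ), add(add(SSZ, Z), add(Z, Z))))))
  [8] S(S(S(add(S(add(Z, SSZ)), add(add(SSZ, Z), add(Z, Z))))))
  [9] S(S(S(S(add(add(Z, SSZ), add(add(SSZ, Z), add(Z, Z)))))))
  [10] S(S(S(S(add(SSZ, add(add(SSZ, Z), add(Z, Z)))))))
  [11] S(S(S(S(S(add(SZ, add(add(SSZ, Z), add(Z, Z))))))))
  [12] S(S(S(S(S(S(add(Z, add(add(SSZ, Z), add(Z, Z)))))))))
  [13] S(S(S(S(S(S(add(add(SSZ, Z), add(Z, Z))))))))
  [14] S(S(S(S(S(S(add(S(add(SZ, Z)), add(Z, Z))))))))
  [15] S(S(S(S(S(S(S(add(add(SZ, Z), add(Z, Z)))))))))
  [16] S(S(S(S(S(S(S(add(S(add(Z, Z)), add(Z, Z)))))))))
  [17] S(S(S(S(S(S(S(S(add(add(Z, Z), add(Z, Z))))))))))
  [18] S(S(S(S(S(S(S(S(add(Z, add(Z, Z))))))))))
  [19] S(S(S(S(S(S(S(S(add(Z, Z)))))))))
  [20] S^8(Z)

Answer: YES — reaches normal form S^8(Z) in 20 ≤ 23 steps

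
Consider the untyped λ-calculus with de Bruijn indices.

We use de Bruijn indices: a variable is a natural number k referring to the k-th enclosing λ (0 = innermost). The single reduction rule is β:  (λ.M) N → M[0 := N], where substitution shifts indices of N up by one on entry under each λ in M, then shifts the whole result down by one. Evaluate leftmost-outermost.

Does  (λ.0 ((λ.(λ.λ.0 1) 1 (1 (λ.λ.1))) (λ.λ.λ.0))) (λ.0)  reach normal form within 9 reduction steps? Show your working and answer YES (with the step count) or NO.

Answer: YES — reaches normal form λ.λ.0 in 7 ≤ 9 steps

Reduction:
  start: (λ.0 ((λ.(λ.λ.0 1) 1 (1 (λ.λ.1))) (λ.λ.λ.0))) (λ.0)
  step 1: (λ.0) ((λ.(λ.λ.0 1) (λ.0) ((λ.0) (λ.λ.1))) (λ.λ.λ.0))
  step 2: (λ.(λ.λ.0 1) (λ.0) ((λ.0) (λ.λ.1))) (λ.λ.λ.0)
  step 3: (λ.λ.0 1) (λ.0) ((λ.0) (λ.λ.1))
  step 4: (λ.0 (λ.0)) ((λ.0) (λ.λ.1))
  step 5: (λ.0) (λ.λ.1) (λ.0)
  step 6: (λ.λ.1) (λ.0)
  step 7: λ.λ.0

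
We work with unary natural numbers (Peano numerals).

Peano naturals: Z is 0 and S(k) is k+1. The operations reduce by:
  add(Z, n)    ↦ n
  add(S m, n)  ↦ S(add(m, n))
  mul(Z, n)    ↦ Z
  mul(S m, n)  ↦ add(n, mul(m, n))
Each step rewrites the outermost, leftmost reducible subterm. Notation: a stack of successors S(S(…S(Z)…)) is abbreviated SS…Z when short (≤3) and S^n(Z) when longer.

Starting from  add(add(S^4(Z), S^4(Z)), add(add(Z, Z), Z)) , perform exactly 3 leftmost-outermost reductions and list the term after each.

  start: add(add(S^4(Z), S^4(Z)), add(add(Z, Z), Z))
  →1  add(S(add(SSSZ, S^4(Z))), add(add(Z, Z), Z))
  →2  S(add(add(SSSZ, S^4(Z)), add(add(Z, Z), Z)))
  →3  S(add(S(add(SSZ, S^4(Z))), add(add(Z, Z), Z)))

Answer: after 3 steps: S(add(S(add(SSZ, S^4(Z))), add(add(Z, Z), Z)))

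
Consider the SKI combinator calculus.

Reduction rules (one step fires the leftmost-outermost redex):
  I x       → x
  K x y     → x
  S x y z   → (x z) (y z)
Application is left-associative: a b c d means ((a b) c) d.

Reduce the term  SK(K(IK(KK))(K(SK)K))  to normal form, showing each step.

  start: SK(K(IK(KK))(K(SK)K))
  step 1: SK(IK(KK))
  step 2: SK(K(KK))

Answer: normal form = SK(K(KK))  (in 2 steps)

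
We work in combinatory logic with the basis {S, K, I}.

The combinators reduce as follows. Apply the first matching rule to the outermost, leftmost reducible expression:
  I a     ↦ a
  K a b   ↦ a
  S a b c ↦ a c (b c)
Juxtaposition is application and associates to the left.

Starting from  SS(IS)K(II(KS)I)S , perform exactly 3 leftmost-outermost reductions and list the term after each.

Answer: after 3 steps: II(KS)IS

Working:
  start: SS(IS)K(II(KS)I)S
  [1] SK(ISK)(II(KS)I)S
  [2] K(II(KS)I)(ISK(II(KS)I))S
  [3] II(KS)IS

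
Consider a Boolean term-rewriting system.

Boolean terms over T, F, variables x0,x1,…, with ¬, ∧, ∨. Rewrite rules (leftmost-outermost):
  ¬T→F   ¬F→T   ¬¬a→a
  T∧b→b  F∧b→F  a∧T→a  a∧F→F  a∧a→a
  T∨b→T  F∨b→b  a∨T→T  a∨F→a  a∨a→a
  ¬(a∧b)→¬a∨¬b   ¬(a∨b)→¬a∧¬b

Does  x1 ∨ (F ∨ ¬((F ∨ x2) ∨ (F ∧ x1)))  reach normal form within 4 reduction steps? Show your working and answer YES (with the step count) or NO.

Answer: NO — after 4 steps the term is x1 ∨ ((T ∧ ¬x2) ∧ ¬(F ∧ x1)), not yet normal

Reduction:
  start: x1 ∨ (F ∨ ¬((F ∨ x2) ∨ (F ∧ x1)))
  step 1: x1 ∨ ¬((F ∨ x2) ∨ (F ∧ x1))
  step 2: x1 ∨ (¬(F ∨ x2) ∧ ¬(F ∧ x1))
  step 3: x1 ∨ ((¬F ∧ ¬x2) ∧ ¬(F ∧ x1))
  step 4: x1 ∨ ((T ∧ ¬x2) ∧ ¬(F ∧ x1))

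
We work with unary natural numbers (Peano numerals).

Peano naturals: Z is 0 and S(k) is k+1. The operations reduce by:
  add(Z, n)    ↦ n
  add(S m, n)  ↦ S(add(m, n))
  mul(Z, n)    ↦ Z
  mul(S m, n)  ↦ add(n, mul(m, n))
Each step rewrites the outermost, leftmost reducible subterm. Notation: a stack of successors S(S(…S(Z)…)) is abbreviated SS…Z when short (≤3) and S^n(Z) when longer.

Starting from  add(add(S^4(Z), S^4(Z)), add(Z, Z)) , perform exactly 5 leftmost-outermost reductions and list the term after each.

  start: add(add(S^4(Z), S^4(Z)), add(Z, Z))
  →1  add(S(add(SSSZ, S^4(Z))), add(Z, Z))
  →2  S(add(add(SSSZ, S^4(Z)), add(Z, Z)))
  →3  S(add(S(add(SSZ, S^4(Z))), add(Z, Z)))
  →4  S(S(add(add(SSZ, S^4(Z)), add(Z, Z))))
  →5  S(S(add(S(add(SZ, S^4(Z))), add(Z, Z))))

Answer: after 5 steps: S(S(add(S(add(SZ, S^4(Z))), add(Z, Z))))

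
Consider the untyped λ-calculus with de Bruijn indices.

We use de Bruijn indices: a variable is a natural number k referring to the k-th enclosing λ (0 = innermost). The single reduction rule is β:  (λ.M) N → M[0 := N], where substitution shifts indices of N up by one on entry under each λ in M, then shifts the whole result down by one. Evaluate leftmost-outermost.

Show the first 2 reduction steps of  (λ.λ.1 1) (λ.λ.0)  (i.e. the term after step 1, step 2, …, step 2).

  start: (λ.λ.1 1) (λ.λ.0)
  [1] λ.(λ.λ.0) (λ.λ.0)
  [2] λ.λ.0

Answer: after 2 steps: λ.λ.0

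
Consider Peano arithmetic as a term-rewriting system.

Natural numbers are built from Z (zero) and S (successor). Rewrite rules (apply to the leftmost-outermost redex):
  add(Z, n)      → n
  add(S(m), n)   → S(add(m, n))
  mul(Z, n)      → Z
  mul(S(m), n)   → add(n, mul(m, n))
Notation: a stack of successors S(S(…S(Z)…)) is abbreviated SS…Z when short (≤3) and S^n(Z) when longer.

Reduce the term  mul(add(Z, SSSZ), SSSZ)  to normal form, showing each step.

  start: mul(add(Z, SSSZ), SSSZ)
  [1] mul(SSSZ, SSSZ)
  [2] add(SSSZ, mul(SSZ, SSSZ))
  [3] S(add(SSZ, mul(SSZ, SSSZ)))
  [4] S(S(add(SZ, mul(SSZ, SSSZ))))
  [5] S(S(S(add(Z, mul(SSZ, SSSZ)))))
  [6] S(S(S(mul(SSZ, SSSZ))))
  [7] S(S(S(add(SSSZ, mul(SZ, SSSZ)))))
  [8] S(S(S(S(add(SSZ, mul(SZ, SSSZ))))))
  [9] S(S(S(S(S(add(SZ, mul(SZ, SSSZ)))))))
  [10] S(S(S(S(S(S(add(Z, mul(SZ, SSSZ))))))))
  [11] S(S(S(S(S(S(mul(SZ, SSSZ)))))))
  [12] S(S(S(S(S(S(add(SSSZ, mul(Z, SSSZ))))))))
  [13] S(S(S(S(S(S(S(add(SSZ, mul(Z, SSSZ)))))))))
  [14] S(S(S(S(S(S(S(S(add(SZ, mul(Z, SSSZ))))))))))
  [15] S(S(S(S(S(S(S(S(S(add(Z, mul(Z, SSSZ)))))))))))
  [16] S(S(S(S(S(S(S(S(S(mul(Z, SSSZ))))))))))
  [17] S^9(Z)

Answer: normal form = S^9(Z)  (in 17 steps)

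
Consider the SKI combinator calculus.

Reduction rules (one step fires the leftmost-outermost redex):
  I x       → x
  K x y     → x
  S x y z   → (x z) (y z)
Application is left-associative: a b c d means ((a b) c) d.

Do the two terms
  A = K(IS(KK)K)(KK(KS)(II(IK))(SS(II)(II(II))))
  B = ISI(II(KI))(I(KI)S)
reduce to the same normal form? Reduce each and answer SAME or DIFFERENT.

Term A:
  start: K(IS(KK)K)(KK(KS)(II(IK))(SS(II)(II(II))))
  step 1: IS(KK)K
  step 2: S(KK)K

Term B:
  start: ISI(II(KI))(I(KI)S)
  step 1: SI(II(KI))(I(KI)S)
  step 2: I(I(KI)S)(II(KI)(I(KI)S))
  step 3: I(KI)S(II(KI)(I(KI)S))
  step 4: KIS(II(KI)(I(KI)S))
  step 5: I(II(KI)(I(KI)S))
  step 6: II(KI)(I(KI)S)
  step 7: I(KI)(I(KI)S)
  step 8: KI(I(KI)S)
  step 9: I

Answer: DIFFERENT — A ⇓ S(KK)K, B ⇓ I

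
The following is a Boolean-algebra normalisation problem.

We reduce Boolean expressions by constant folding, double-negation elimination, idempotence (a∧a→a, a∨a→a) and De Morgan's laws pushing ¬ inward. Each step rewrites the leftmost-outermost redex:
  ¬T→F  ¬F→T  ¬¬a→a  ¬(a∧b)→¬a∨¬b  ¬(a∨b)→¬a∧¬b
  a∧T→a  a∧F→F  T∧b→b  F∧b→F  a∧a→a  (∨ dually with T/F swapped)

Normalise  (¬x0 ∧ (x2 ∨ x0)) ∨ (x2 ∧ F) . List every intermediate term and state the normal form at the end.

  start: (¬x0 ∧ (x2 ∨ x0)) ∨ (x2 ∧ F)
  step 1: (¬x0 ∧ (x2 ∨ x0)) ∨ F
  step 2: ¬x0 ∧ (x2 ∨ x0)

Answer: normal form = ¬x0 ∧ (x2 ∨ x0)  (in 2 steps)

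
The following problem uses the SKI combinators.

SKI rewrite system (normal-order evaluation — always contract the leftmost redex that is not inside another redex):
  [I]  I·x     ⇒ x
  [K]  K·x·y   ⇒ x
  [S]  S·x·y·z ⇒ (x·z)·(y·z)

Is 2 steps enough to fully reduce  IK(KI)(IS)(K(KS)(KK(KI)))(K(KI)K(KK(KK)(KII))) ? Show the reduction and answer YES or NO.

Answer: NO — after 2 steps the term is KI(K(KS)(KK(KI)))(K(KI)K(KK(KK)(KII))), not yet normal

Working:
  start: IK(KI)(IS)(K(KS)(KK(KI)))(K(KI)K(KK(KK)(KII)))
  →1  K(KI)(IS)(K(KS)(KK(KI)))(K(KI)K(KK(KK)(KII)))
  →2  KI(K(KS)(KK(KI)))(K(KI)K(KK(KK)(KII)))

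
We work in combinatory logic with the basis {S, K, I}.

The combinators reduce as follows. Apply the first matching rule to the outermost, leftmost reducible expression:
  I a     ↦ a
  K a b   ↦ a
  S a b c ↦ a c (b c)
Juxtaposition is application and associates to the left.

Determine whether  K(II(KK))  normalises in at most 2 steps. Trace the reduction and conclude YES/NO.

  start: K(II(KK))
  →1  K(I(KK))
  →2  K(KK)

Answer: YES — reaches normal form K(KK) in 2 ≤ 2 steps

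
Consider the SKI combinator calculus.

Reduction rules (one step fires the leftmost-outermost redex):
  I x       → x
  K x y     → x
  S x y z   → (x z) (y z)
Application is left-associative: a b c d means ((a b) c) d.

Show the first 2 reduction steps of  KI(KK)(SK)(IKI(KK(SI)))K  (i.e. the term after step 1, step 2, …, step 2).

  start: KI(KK)(SK)(IKI(KK(SI)))K
  →1  I(SK)(IKI(KK(SI)))K
  →2  SK(IKI(KK(SI)))K

Answer: after 2 steps: SK(IKI(KK(SI)))K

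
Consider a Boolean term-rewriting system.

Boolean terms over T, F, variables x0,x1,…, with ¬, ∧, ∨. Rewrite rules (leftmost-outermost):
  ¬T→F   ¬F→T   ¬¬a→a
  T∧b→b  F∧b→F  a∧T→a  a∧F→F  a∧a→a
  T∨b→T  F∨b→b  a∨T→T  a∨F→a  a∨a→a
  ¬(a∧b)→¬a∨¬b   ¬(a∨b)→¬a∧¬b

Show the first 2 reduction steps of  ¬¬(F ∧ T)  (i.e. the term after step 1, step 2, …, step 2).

  start: ¬¬(F ∧ T)
  →1  F ∧ T
  →2  F

Answer: after 2 steps: F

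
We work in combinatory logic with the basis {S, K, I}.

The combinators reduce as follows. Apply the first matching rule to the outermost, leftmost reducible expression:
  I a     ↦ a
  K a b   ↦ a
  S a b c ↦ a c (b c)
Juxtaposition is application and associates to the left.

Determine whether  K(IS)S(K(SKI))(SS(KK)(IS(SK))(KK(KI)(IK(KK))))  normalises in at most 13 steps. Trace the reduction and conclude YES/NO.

Answer: YES — reaches normal form S(K(SKI))(K(KK)) in 11 ≤ 13 steps

Reduction:
  start: K(IS)S(K(SKI))(SS(KK)(IS(SK))(KK(KI)(IK(KK))))
  step 1: IS(K(SKI))(SS(KK)(IS(SK))(KK(KI)(IK(KK))))
  step 2: S(K(SKI))(SS(KK)(IS(SK))(KK(KI)(IK(KK))))
  step 3: S(K(SKI))(S(IS(SK))(KK(IS(SK)))(KK(KI)(IK(KK))))
  step 4: S(K(SKI))(IS(SK)(KK(KI)(IK(KK)))(KK(IS(SK))(KK(KI)(IK(KK)))))
  step 5: S(K(SKI))(S(SK)(KK(KI)(IK(KK)))(KK(IS(SK))(KK(KI)(IK(KK)))))
  step 6: S(K(SKI))(SK(KK(IS(SK))(KK(KI)(IK(KK))))(KK(KI)(IK(KK))(KK(IS(SK))(KK(KI)(IK(KK))))))
  step 7: S(K(SKI))(K(KK(KI)(IK(KK))(KK(IS(SK))(KK(KI)(IK(KK)))))(KK(IS(SK))(KK(KI)(IK(KK)))(KK(KI)(IK(KK))(KK(IS(SK))(KK(KI)(IK(KK)))))))
  step 8: S(K(SKI))(KK(KI)(IK(KK))(KK(IS(SK))(KK(KI)(IK(KK)))))
  step 9: S(K(SKI))(K(IK(KK))(KK(IS(SK))(KK(KI)(IK(KK)))))
  step 10: S(K(SKI))(IK(KK))
  step 11: S(K(SKI))(K(KK))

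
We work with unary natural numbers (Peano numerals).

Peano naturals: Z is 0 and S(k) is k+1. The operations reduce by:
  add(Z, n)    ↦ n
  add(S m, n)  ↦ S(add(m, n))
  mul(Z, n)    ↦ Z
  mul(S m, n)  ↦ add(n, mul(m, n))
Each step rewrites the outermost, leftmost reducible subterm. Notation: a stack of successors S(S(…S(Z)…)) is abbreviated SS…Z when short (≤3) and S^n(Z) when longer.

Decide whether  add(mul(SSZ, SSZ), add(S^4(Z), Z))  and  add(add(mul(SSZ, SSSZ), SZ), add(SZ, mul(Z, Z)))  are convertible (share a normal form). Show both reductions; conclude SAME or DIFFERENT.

Answer: SAME — A ⇓ S^8(Z), B ⇓ S^8(Z)

Working:
Term A:
  start: add(mul(SSZ, SSZ), add(S^4(Z), Z))
  →1  add(add(SSZ, mul(SZ, SSZ)), add(S^4(Z), Z))
  →2  add(S(add(SZ, mul(SZ, SSZ))), add(S^4(Z), Z))
  →3  S(add(add(SZ, mul(SZ, SSZ)), add(S^4(Z), Z)))
  →4  S(add(S(add(Z, mul(SZ, SSZ))), add(S^4(Z), Z)))
  →5  S(S(add(add(Z, mul(SZ, SSZ)), add(S^4(Z), Z))))
  →6  S(S(add(mul(SZ, SSZ), add(S^4(Z), Z))))
  →7  S(S(add(add(SSZ, mul(Z, SSZ)), add(S^4(Z), Z))))
  →8  S(S(add(S(add(SZ, mul(Z, SSZ))), add(S^4(Z), Z))))
  →9  S(S(S(add(add(SZ, mul(Z, SSZ)), add(S^4(Z), Z)))))
  →10  S(S(S(add(S(add(Z, mul(Z, SSZ))), add(S^4(Z), Z)))))
  →11  S(S(S(S(add(add(Z, mul(Z, SSZ)), add(S^4(Z), Z))))))
  →12  S(S(S(S(add(mul(Z, SSZ), add(S^4(Z), Z))))))
  →13  S(S(S(S(add(Z, add(S^4(Z), Z))))))
  →14  S(S(S(S(add(S^4(Z), Z)))))
  →15  S(S(S(S(S(add(SSSZ, Z))))))
  →16  S(S(S(S(S(S(add(SSZ, Z)))))))
  →17  S(S(S(S(S(S(S(add(SZ, Z))))))))
  →18  S(S(S(S(S(S(S(S(add(Z, Z)))))))))
  →19  S^8(Z)

Term B:
  start: add(add(mul(SSZ, SSSZ), SZ), add(SZ, mul(Z, Z)))
  →1  add(add(add(SSSZ, mul(SZ, SSSZ)), SZ), add(SZ, mul(Z, Z)))
  →2  add(add(S(add(SSZ, mul(SZ, SSSZ))), SZ), add(SZ, mul(Z, Z)))
  →3  add(S(add(add(SSZ, mul(SZ, SSSZ)), SZ)), add(SZ, mul(Z, Z)))
  →4  S(add(add(add(SSZ, mul(SZ, SSSZ)), SZ), add(SZ, mul(Z, Z))))
  →5  S(add(add(S(add(SZ, mul(SZ, SSSZ))), SZ), add(SZ, mul(Z, Z))))
  →6  S(add(S(add(add(SZ, mul(SZ, SSSZ)), SZ)), add(SZ, mul(Z, Z))))
  →7  S(S(add(add(add(SZ, mul(SZ, SSSZ)), SZ), add(SZ, mul(Z, Z)))))
  →8  S(S(add(add(S(add(Z, mul(SZ, SSSZ))), SZ), add(SZ, mul(Z, Z)))))
  →9  S(S(add(S(add(add(Z, mul(SZ, SSSZ)), SZ)), add(SZ, mul(Z, Z)))))
  →10  S(S(S(add(add(add(Z, mul(SZ, SSSZ)), SZ), add(SZ, mul(Z, Z))))))
  →11  S(S(S(add(add(mul(SZ, SSSZ), SZ), add(SZ, mul(Z, Z))))))
  →12  S(S(S(add(add(add(SSSZ, mul(Z, SSSZ)), SZ), add(SZ, mul(Z, Z))))))
  →13  S(S(S(add(add(S(add(SSZ, mul(Z, SSSZ))), SZ), add(SZ, mul(Z, Z))))))
  →14  S(S(S(add(S(add(add(SSZ, mul(Z, SSSZ)), SZ)), add(SZ, mul(Z, Z))))))
  →15  S(S(S(S(add(add(add(SSZ, mul(Z, SSSZ)), SZ), add(SZ, mul(Z, Z)))))))
  →16  S(S(S(S(add(add(S(add(SZ, mul(Z, SSSZ))), SZ), add(SZ, mul(Z, Z)))))))
  →17  S(S(S(S(add(S(add(add(SZ, mul(Z, SSSZ)), SZ)), add(SZ, mul(Z, Z)))))))
  →18  S(S(S(S(S(add(add(add(SZ, mul(Z, SSSZ)), SZ), add(SZ, mul(Z, Z))))))))
  →19  S(S(S(S(S(add(add(S(add(Z, mul(Z, SSSZ))), SZ), add(SZ, mul(Z, Z))))))))
  →20  S(S(S(S(S(add(S(add(add(Z, mul(Z, SSSZ)), SZ)), add(SZ, mul(Z, Z))))))))
  →21  S(S(S(S(S(S(add(add(add(Z, mul(Z, SSSZ)), SZ), add(SZ, mul(Z, Z)))))))))
  →22  S(S(S(S(S(S(add(add(mul(Z, SSSZ), SZ), add(SZ, mul(Z, Z)))))))))
  →23  S(S(S(S(S(S(add(add(Z, SZ), add(SZ, mul(Z, Z)))))))))
  →24  S(S(S(S(S(S(add(SZ, add(SZ, mul(Z, Z)))))))))
  →25  S(S(S(S(S(S(S(add(Z, add(SZ, mul(Z, Z))))))))))
  →26  S(S(S(S(S(S(S(add(SZ, mul(Z, Z)))))))))
  →27  S(S(S(S(S(S(S(S(add(Z, mul(Z, Z))))))))))
  →28  S(S(S(S(S(S(S(S(mul(Z, Z)))))))))
  →29  S^8(Z)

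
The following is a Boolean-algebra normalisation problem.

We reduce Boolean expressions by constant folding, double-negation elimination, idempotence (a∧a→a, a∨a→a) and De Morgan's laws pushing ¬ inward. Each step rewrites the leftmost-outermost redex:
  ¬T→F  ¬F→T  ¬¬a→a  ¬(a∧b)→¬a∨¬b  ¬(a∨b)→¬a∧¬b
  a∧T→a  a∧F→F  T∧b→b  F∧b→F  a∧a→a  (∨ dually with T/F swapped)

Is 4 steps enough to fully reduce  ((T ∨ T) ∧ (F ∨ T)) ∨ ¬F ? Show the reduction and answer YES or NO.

  start: ((T ∨ T) ∧ (F ∨ T)) ∨ ¬F
  step 1: (T ∧ (F ∨ T)) ∨ ¬F
  step 2: (F ∨ T) ∨ ¬F
  step 3: T ∨ ¬F
  step 4: T

Answer: YES — reaches normal form T in 4 ≤ 4 steps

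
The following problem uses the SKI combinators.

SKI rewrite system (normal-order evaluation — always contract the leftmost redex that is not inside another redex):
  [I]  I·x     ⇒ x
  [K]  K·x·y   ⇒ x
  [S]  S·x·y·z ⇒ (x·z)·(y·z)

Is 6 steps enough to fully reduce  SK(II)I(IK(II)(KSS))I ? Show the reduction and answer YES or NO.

  start: SK(II)I(IK(II)(KSS))I
  →1  KI(III)(IK(II)(KSS))I
  →2  I(IK(II)(KSS))I
  →3  IK(II)(KSS)I
  →4  K(II)(KSS)I
  →5  III
  →6  II

Answer: NO — after 6 steps the term is II, not yet normal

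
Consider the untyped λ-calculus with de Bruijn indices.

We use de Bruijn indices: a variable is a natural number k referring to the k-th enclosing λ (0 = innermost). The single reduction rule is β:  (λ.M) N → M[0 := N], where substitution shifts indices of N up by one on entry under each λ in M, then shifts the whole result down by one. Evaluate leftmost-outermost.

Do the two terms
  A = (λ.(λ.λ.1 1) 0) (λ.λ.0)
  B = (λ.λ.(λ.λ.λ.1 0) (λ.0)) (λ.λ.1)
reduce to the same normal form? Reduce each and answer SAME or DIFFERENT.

Term A:
  start: (λ.(λ.λ.1 1) 0) (λ.λ.0)
  step 1: (λ.λ.1 1) (λ.λ.0)
  step 2: λ.(λ.λ.0) (λ.λ.0)
  step 3: λ.λ.0

Term B:
  start: (λ.λ.(λ.λ.λ.1 0) (λ.0)) (λ.λ.1)
  step 1: λ.(λ.λ.λ.1 0) (λ.0)
  step 2: λ.λ.λ.1 0

Answer: DIFFERENT — A ⇓ λ.λ.0, B ⇓ λ.λ.λ.1 0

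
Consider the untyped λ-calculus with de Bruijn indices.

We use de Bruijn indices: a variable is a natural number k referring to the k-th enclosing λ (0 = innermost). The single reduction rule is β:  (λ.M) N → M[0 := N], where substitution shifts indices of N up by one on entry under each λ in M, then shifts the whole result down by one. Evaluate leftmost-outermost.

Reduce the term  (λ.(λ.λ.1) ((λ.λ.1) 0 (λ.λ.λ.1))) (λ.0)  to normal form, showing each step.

  start: (λ.(λ.λ.1) ((λ.λ.1) 0 (λ.λ.λ.1))) (λ.0)
  →1  (λ.λ.1) ((λ.λ.1) (λ.0) (λ.λ.λ.1))
  →2  λ.(λ.λ.1) (λ.0) (λ.λ.λ.1)
  →3  λ.(λ.λ.0) (λ.λ.λ.1)
  →4  λ.λ.0

Answer: normal form = λ.λ.0  (in 4 steps)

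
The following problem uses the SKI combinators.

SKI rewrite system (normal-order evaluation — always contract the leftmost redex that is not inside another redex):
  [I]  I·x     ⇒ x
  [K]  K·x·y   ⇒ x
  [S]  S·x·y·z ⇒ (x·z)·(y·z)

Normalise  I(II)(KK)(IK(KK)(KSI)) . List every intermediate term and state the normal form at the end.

  start: I(II)(KK)(IK(KK)(KSI))
  [1] II(KK)(IK(KK)(KSI))
  [2] I(KK)(IK(KK)(KSI))
  [3] KK(IK(KK)(KSI))
  [4] K

Answer: normal form = K  (in 4 steps)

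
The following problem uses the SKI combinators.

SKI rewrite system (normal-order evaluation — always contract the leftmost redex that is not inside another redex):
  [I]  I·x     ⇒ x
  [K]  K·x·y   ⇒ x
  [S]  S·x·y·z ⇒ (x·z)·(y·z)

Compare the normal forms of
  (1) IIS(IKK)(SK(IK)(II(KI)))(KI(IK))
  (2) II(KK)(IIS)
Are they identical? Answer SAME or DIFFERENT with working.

Answer: DIFFERENT — A ⇓ KI, B ⇓ K

Reduction:
Term A:
  start: IIS(IKK)(SK(IK)(II(KI)))(KI(IK))
  step 1: IS(IKK)(SK(IK)(II(KI)))(KI(IK))
  step 2: S(IKK)(SK(IK)(II(KI)))(KI(IK))
  step 3: IKK(KI(IK))(SK(IK)(II(KI))(KI(IK)))
  step 4: KK(KI(IK))(SK(IK)(II(KI))(KI(IK)))
  step 5: K(SK(IK)(II(KI))(KI(IK)))
  step 6: K(K(II(KI))(IK(II(KI)))(KI(IK)))
  step 7: K(II(KI)(KI(IK)))
  step 8: K(I(KI)(KI(IK)))
  step 9: K(KI(KI(IK)))
  step 10: KI

Term B:
  start: II(KK)(IIS)
  step 1: I(KK)(IIS)
  step 2: KK(IIS)
  step 3: K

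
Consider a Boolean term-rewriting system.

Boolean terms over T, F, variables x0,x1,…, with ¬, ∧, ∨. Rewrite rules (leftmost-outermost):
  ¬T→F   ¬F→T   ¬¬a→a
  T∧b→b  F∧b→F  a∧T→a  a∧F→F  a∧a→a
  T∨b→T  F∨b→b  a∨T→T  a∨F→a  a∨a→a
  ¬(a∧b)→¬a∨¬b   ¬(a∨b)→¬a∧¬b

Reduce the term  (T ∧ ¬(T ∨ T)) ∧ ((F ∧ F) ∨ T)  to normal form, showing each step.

Answer: normal form = F  (in 5 steps)

Working:
  start: (T ∧ ¬(T ∨ T)) ∧ ((F ∧ F) ∨ T)
  →1  ¬(T ∨ T) ∧ ((F ∧ F) ∨ T)
  →2  (¬T ∧ ¬T) ∧ ((F ∧ F) ∨ T)
  →3  ¬T ∧ ((F ∧ F) ∨ T)
  →4  F ∧ ((F ∧ F) ∨ T)
  →5  F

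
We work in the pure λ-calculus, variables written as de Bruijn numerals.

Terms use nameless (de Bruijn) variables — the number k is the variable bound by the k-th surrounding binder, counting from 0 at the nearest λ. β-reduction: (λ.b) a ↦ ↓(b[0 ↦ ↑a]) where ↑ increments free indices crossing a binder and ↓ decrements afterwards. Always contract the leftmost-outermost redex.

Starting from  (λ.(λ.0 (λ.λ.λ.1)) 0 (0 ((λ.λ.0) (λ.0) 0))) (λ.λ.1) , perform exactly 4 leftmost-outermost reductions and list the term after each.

Answer: after 4 steps: λ.λ.λ.1

Derivation:
  start: (λ.(λ.0 (λ.λ.λ.1)) 0 (0 ((λ.λ.0) (λ.0) 0))) (λ.λ.1)
  step 1: (λ.0 (λ.λ.λ.1)) (λ.λ.1) ((λ.λ.1) ((λ.λ.0) (λ.0) (λ.λ.1)))
  step 2: (λ.λ.1) (λ.λ.λ.1) ((λ.λ.1) ((λ.λ.0) (λ.0) (λ.λ.1)))
  step 3: (λ.λ.λ.λ.1) ((λ.λ.1) ((λ.λ.0) (λ.0) (λ.λ.1)))
  step 4: λ.λ.λ.1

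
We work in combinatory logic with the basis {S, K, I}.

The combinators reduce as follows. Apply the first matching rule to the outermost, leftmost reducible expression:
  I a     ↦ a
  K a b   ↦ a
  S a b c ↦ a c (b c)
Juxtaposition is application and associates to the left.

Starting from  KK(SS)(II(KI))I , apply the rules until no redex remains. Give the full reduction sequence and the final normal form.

  start: KK(SS)(II(KI))I
  step 1: K(II(KI))I
  step 2: II(KI)
  step 3: I(KI)
  step 4: KI

Answer: normal form = KI  (in 4 steps)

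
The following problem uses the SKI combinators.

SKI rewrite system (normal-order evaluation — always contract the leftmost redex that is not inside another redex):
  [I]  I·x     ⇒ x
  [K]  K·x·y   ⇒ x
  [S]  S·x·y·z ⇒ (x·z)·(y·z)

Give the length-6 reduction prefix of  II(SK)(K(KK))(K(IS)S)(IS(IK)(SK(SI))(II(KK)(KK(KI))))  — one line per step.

Answer: after 6 steps: S(IS(IK)(SK(SI))(II(KK)(KK(KI))))

Working:
  start: II(SK)(K(KK))(K(IS)S)(IS(IK)(SK(SI))(II(KK)(KK(KI))))
  step 1: I(SK)(K(KK))(K(IS)S)(IS(IK)(SK(SI))(II(KK)(KK(KI))))
  step 2: SK(K(KK))(K(IS)S)(IS(IK)(SK(SI))(II(KK)(KK(KI))))
  step 3: K(K(IS)S)(K(KK)(K(IS)S))(IS(IK)(SK(SI))(II(KK)(KK(KI))))
  step 4: K(IS)S(IS(IK)(SK(SI))(II(KK)(KK(KI))))
  step 5: IS(IS(IK)(SK(SI))(II(KK)(KK(KI))))
  step 6: S(IS(IK)(SK(SI))(II(KK)(KK(KI))))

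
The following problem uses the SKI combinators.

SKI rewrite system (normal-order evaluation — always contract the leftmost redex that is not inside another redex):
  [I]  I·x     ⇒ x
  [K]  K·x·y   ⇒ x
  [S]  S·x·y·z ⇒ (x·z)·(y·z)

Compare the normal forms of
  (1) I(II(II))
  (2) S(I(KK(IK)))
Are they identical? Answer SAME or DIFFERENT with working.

Answer: DIFFERENT — A ⇓ I, B ⇓ SK

Reduction:
Term A:
  start: I(II(II))
  →1  II(II)
  →2  I(II)
  →3  II
  →4  I

Term B:
  start: S(I(KK(IK)))
  →1  S(KK(IK))
  →2  SK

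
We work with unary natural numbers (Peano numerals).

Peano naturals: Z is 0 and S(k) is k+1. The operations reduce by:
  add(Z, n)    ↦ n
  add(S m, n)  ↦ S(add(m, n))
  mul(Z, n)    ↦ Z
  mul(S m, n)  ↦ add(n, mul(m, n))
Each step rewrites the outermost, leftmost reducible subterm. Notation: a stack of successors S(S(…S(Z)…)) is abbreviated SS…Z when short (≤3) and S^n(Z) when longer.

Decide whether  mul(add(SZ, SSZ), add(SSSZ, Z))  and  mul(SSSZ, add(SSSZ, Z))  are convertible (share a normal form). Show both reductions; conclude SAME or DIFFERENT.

Answer: SAME — A ⇓ S^9(Z), B ⇓ S^9(Z)

Derivation:
Term A:
  start: mul(add(SZ, SSZ), add(SSSZ, Z))
  step 1: mul(S(add(Z, SSZ)), add(SSSZ, Z))
  step 2: add(add(SSSZ, Z), mul(add(Z, SSZ), add(SSSZ, Z)))
  step 3: add(S(add(SSZ, Z)), mul(add(Z, SSZ), add(SSSZ, Z)))
  step 4: S(add(add(SSZ, Z), mul(add(Z, SSZ), add(SSSZ, Z))))
  step 5: S(add(S(add(SZ, Z)), mul(add(Z, SSZ), add(SSSZ, Z))))
  step 6: S(S(add(add(SZ, Z), mul(add(Z, SSZ), add(SSSZ, Z)))))
  step 7: S(S(add(S(add(Z, Z)), mul(add(Z, SSZ), add(SSSZ, Z)))))
  step 8: S(S(S(add(add(Z, Z), mul(add(Z, SSZ), add(SSSZ, Z))))))
  step 9: S(S(S(add(Z, mul(add(Z, SSZ), add(SSSZ, Z))))))
  step 10: S(S(S(mul(add(Z, SSZ), add(SSSZ, Z)))))
  step 11: S(S(S(mul(SSZ, add(SSSZ, Z)))))
  step 12: S(S(S(add(add(SSSZ, Z), mul(SZ, add(SSSZ, Z))))))
  step 13: S(S(S(add(S(add(SSZ, Z)), mul(SZ, add(SSSZ, Z))))))
  step 14: S(S(S(S(add(add(SSZ, Z), mul(SZ, add(SSSZ, Z)))))))
  step 15: S(S(S(S(add(S(add(SZ, Z)), mul(SZ, add(SSSZ, Z)))))))
  step 16: S(S(S(S(S(add(add(SZ, Z), mul(SZ, add(SSSZ, Z))))))))
  step 17: S(S(S(S(S(add(S(add(Z, Z)), mul(SZ, add(SSSZ, Z))))))))
  step 18: S(S(S(S(S(S(add(add(Z, Z), mul(SZ, add(SSSZ, Z)))))))))
  step 19: S(S(S(S(S(S(add(Z, mul(SZ, add(SSSZ, Z)))))))))
  step 20: S(S(S(S(S(S(mul(SZ, add(SSSZ, Z))))))))
  step 21: S(S(S(S(S(S(add(add(SSSZ, Z), mul(Z, add(SSSZ, Z)))))))))
  step 22: S(S(S(S(S(S(add(S(add(SSZ, Z)), mul(Z, add(SSSZ, Z)))))))))
  step 23: S(S(S(S(S(S(S(add(add(SSZ, Z), mul(Z, add(SSSZ, Z))))))))))
  step 24: S(S(S(S(S(S(S(add(S(add(SZ, Z)), mul(Z, add(SSSZ, Z))))))))))
  step 25: S(S(S(S(S(S(S(S(add(add(SZ, Z), mul(Z, add(SSSZ, Z)))))))))))
  step 26: S(S(S(S(S(S(S(S(add(S(add(Z, Z)), mul(Z, add(SSSZ, Z)))))))))))
  step 27: S(S(S(S(S(S(S(S(S(add(add(Z, Z), mul(Z, add(SSSZ, Z))))))))))))
  step 28: S(S(S(S(S(S(S(S(S(add(Z, mul(Z, add(SSSZ, Z))))))))))))
  step 29: S(S(S(S(S(S(S(S(S(mul(Z, add(SSSZ, Z)))))))))))
  step 30: S^9(Z)

Term B:
  start: mul(SSSZ, add(SSSZ, Z))
  step 1: add(add(SSSZ, Z), mul(SSZ, add(SSSZ, Z)))
  step 2: add(S(add(SSZ, Z)), mul(SSZ, add(SSSZ, Z)))
  step 3: S(add(add(SSZ, Z), mul(SSZ, add(SSSZ, Z))))
  step 4: S(add(S(add(SZ, Z)), mul(SSZ, add(SSSZ, Z))))
  step 5: S(S(add(add(SZ, Z), mul(SSZ, add(SSSZ, Z)))))
  step 6: S(S(add(S(add(Z, Z)), mul(SSZ, add(SSSZ, Z)))))
  step 7: S(S(S(add(add(Z, Z), mul(SSZ, add(SSSZ, Z))))))
  step 8: S(S(S(add(Z, mul(SSZ, add(SSSZ, Z))))))
  step 9: S(S(S(mul(SSZ, add(SSSZ, Z)))))
  step 10: S(S(S(add(add(SSSZ, Z), mul(SZ, add(SSSZ, Z))))))
  step 11: S(S(S(add(S(add(SSZ, Z)), mul(SZ, add(SSSZ, Z))))))
  step 12: S(S(S(S(add(add(SSZ, Z), mul(SZ, add(SSSZ, Z)))))))
  step 13: S(S(S(S(add(S(add(SZ, Z)), mul(SZ, add(SSSZ, Z)))))))
  step 14: S(S(S(S(S(add(add(SZ, Z), mul(SZ, add(SSSZ, Z))))))))
  step 15: S(S(S(S(S(add(S(add(Z, Z)), mul(SZ, add(SSSZ, Z))))))))
  step 16: S(S(S(S(S(S(add(add(Z, Z), mul(SZ, add(SSSZ, Z)))))))))
  step 17: S(S(S(S(S(S(add(Z, mul(SZ, add(SSSZ, Z)))))))))
  step 18: S(S(S(S(S(S(mul(SZ, add(SSSZ, Z))))))))
  step 19: S(S(S(S(S(S(add(add(SSSZ, Z), mul(Z, add(SSSZ, Z)))))))))
  step 20: S(S(S(S(S(S(add(S(add(SSZ, Z)), mul(Z, add(SSSZ, Z)))))))))
  step 21: S(S(S(S(S(S(S(add(add(SSZ, Z), mul(Z, add(SSSZ, Z))))))))))
  step 22: S(S(S(S(S(S(S(add(S(add(SZ, Z)), mul(Z, add(SSSZ, Z))))))))))
  step 23: S(S(S(S(S(S(S(S(add(add(SZ, Z), mul(Z, add(SSSZ, Z)))))))))))
  step 24: S(S(S(S(S(S(S(S(add(S(add(Z, Z)), mul(Z, add(SSSZ, Z)))))))))))
  step 25: S(S(S(S(S(S(S(S(S(add(add(Z, Z), mul(Z, add(SSSZ, Z))))))))))))
  step 26: S(S(S(S(S(S(S(S(S(add(Z, mul(Z, add(SSSZ, Z))))))))))))
  step 27: S(S(S(S(S(S(S(S(S(mul(Z, add(SSSZ, Z)))))))))))
  step 28: S^9(Z)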